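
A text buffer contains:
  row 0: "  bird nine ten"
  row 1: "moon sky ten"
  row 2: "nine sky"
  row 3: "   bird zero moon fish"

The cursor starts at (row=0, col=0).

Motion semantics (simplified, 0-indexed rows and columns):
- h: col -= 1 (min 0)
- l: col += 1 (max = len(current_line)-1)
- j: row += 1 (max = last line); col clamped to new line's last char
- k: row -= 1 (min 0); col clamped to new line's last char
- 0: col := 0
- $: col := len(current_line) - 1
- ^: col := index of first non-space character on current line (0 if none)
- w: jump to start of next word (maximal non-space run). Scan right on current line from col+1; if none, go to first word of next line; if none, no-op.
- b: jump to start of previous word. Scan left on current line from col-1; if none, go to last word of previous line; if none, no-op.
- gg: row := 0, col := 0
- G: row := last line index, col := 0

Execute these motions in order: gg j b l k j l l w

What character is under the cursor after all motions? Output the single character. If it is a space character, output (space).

After 1 (gg): row=0 col=0 char='_'
After 2 (j): row=1 col=0 char='m'
After 3 (b): row=0 col=12 char='t'
After 4 (l): row=0 col=13 char='e'
After 5 (k): row=0 col=13 char='e'
After 6 (j): row=1 col=11 char='n'
After 7 (l): row=1 col=11 char='n'
After 8 (l): row=1 col=11 char='n'
After 9 (w): row=2 col=0 char='n'

Answer: n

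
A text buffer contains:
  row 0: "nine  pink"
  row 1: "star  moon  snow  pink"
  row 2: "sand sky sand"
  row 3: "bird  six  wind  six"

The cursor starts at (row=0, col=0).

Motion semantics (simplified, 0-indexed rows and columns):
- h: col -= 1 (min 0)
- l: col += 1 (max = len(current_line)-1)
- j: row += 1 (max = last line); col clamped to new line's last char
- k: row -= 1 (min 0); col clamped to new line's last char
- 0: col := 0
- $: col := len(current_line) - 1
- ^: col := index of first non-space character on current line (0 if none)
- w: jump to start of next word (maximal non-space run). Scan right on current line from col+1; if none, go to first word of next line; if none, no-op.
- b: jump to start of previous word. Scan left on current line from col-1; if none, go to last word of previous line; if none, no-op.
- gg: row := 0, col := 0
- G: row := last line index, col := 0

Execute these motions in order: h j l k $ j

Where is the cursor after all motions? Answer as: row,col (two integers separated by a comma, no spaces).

Answer: 1,9

Derivation:
After 1 (h): row=0 col=0 char='n'
After 2 (j): row=1 col=0 char='s'
After 3 (l): row=1 col=1 char='t'
After 4 (k): row=0 col=1 char='i'
After 5 ($): row=0 col=9 char='k'
After 6 (j): row=1 col=9 char='n'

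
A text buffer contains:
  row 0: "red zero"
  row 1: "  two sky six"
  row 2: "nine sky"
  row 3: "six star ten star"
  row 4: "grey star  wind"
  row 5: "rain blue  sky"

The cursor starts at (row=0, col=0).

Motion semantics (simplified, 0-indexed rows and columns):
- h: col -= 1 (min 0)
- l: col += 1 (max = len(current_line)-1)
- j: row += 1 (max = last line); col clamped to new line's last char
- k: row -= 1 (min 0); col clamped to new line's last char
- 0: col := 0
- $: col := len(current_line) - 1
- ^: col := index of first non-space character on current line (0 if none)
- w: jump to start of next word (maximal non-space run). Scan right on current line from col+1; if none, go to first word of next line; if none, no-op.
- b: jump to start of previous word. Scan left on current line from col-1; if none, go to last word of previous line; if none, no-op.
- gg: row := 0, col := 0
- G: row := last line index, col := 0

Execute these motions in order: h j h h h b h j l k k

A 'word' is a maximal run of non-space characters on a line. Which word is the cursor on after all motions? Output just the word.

Answer: zero

Derivation:
After 1 (h): row=0 col=0 char='r'
After 2 (j): row=1 col=0 char='_'
After 3 (h): row=1 col=0 char='_'
After 4 (h): row=1 col=0 char='_'
After 5 (h): row=1 col=0 char='_'
After 6 (b): row=0 col=4 char='z'
After 7 (h): row=0 col=3 char='_'
After 8 (j): row=1 col=3 char='w'
After 9 (l): row=1 col=4 char='o'
After 10 (k): row=0 col=4 char='z'
After 11 (k): row=0 col=4 char='z'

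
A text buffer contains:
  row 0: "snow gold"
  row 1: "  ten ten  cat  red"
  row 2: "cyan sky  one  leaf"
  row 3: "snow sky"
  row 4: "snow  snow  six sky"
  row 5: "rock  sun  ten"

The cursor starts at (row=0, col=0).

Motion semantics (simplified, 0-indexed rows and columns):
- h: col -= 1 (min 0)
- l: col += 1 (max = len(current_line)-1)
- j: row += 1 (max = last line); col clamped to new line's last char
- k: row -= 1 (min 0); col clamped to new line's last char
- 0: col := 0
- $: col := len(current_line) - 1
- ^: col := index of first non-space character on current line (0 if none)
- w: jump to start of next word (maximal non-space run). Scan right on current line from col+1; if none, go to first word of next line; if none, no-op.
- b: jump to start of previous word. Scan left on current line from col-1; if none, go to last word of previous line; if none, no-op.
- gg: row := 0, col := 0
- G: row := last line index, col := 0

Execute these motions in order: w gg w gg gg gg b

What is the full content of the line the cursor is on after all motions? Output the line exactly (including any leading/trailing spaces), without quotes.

Answer: snow gold

Derivation:
After 1 (w): row=0 col=5 char='g'
After 2 (gg): row=0 col=0 char='s'
After 3 (w): row=0 col=5 char='g'
After 4 (gg): row=0 col=0 char='s'
After 5 (gg): row=0 col=0 char='s'
After 6 (gg): row=0 col=0 char='s'
After 7 (b): row=0 col=0 char='s'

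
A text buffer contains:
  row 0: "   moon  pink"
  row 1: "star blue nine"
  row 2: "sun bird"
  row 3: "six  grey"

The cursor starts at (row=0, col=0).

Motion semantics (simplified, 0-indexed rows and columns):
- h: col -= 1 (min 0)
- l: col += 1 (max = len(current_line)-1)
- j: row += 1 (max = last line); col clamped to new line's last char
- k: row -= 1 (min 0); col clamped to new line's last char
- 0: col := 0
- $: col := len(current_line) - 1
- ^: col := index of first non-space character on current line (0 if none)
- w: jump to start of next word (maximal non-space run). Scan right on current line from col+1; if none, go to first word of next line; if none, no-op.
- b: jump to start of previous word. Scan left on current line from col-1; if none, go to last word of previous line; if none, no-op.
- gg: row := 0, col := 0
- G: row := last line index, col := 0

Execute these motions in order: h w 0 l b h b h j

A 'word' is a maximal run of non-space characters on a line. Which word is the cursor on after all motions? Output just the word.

Answer: star

Derivation:
After 1 (h): row=0 col=0 char='_'
After 2 (w): row=0 col=3 char='m'
After 3 (0): row=0 col=0 char='_'
After 4 (l): row=0 col=1 char='_'
After 5 (b): row=0 col=1 char='_'
After 6 (h): row=0 col=0 char='_'
After 7 (b): row=0 col=0 char='_'
After 8 (h): row=0 col=0 char='_'
After 9 (j): row=1 col=0 char='s'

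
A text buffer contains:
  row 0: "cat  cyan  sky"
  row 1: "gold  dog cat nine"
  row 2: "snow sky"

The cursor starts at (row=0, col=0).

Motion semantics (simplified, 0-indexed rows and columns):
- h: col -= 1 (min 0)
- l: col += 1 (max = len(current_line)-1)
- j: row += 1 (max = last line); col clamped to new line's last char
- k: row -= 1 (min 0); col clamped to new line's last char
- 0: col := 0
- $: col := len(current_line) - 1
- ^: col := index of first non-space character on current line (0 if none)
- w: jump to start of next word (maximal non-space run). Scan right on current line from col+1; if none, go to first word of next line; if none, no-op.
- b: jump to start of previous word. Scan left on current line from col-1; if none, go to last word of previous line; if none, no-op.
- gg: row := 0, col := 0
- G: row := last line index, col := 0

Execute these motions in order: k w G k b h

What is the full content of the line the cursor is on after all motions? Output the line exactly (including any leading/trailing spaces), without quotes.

Answer: cat  cyan  sky

Derivation:
After 1 (k): row=0 col=0 char='c'
After 2 (w): row=0 col=5 char='c'
After 3 (G): row=2 col=0 char='s'
After 4 (k): row=1 col=0 char='g'
After 5 (b): row=0 col=11 char='s'
After 6 (h): row=0 col=10 char='_'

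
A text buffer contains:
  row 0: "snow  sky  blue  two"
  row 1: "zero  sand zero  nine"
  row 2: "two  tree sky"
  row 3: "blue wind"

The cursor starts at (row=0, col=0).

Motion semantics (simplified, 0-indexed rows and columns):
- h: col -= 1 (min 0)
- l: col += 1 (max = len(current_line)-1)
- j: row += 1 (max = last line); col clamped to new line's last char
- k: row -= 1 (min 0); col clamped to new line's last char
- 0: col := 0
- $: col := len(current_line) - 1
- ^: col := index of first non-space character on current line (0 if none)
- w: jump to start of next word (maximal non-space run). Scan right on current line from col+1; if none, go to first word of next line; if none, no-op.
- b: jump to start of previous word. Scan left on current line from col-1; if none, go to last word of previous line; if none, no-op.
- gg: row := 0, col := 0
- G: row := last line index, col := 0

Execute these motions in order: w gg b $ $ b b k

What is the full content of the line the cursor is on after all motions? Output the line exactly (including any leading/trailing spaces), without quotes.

Answer: snow  sky  blue  two

Derivation:
After 1 (w): row=0 col=6 char='s'
After 2 (gg): row=0 col=0 char='s'
After 3 (b): row=0 col=0 char='s'
After 4 ($): row=0 col=19 char='o'
After 5 ($): row=0 col=19 char='o'
After 6 (b): row=0 col=17 char='t'
After 7 (b): row=0 col=11 char='b'
After 8 (k): row=0 col=11 char='b'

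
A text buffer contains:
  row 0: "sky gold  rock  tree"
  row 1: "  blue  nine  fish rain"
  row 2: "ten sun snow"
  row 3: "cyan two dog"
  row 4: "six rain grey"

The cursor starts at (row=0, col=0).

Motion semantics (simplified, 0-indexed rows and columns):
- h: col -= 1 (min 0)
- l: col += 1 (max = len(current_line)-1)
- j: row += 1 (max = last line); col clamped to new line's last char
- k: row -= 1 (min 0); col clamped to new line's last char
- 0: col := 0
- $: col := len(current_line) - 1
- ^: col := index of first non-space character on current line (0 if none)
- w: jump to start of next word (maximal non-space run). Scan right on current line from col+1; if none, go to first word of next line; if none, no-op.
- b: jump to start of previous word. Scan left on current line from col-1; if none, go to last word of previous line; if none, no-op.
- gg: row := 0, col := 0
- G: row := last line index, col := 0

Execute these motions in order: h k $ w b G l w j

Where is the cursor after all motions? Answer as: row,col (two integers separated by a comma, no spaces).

Answer: 4,4

Derivation:
After 1 (h): row=0 col=0 char='s'
After 2 (k): row=0 col=0 char='s'
After 3 ($): row=0 col=19 char='e'
After 4 (w): row=1 col=2 char='b'
After 5 (b): row=0 col=16 char='t'
After 6 (G): row=4 col=0 char='s'
After 7 (l): row=4 col=1 char='i'
After 8 (w): row=4 col=4 char='r'
After 9 (j): row=4 col=4 char='r'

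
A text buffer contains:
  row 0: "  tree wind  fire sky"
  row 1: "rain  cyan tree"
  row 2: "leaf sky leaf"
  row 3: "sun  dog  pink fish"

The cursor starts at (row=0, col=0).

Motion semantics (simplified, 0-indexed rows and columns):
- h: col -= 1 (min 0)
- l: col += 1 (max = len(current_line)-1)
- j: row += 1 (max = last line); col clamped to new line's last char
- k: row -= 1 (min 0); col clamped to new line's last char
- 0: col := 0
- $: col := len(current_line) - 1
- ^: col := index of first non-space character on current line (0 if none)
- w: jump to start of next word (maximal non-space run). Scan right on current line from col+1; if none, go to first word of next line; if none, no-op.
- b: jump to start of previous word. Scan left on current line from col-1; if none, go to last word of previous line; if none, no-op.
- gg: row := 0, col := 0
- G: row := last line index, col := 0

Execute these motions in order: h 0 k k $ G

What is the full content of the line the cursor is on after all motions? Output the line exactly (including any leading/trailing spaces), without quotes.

After 1 (h): row=0 col=0 char='_'
After 2 (0): row=0 col=0 char='_'
After 3 (k): row=0 col=0 char='_'
After 4 (k): row=0 col=0 char='_'
After 5 ($): row=0 col=20 char='y'
After 6 (G): row=3 col=0 char='s'

Answer: sun  dog  pink fish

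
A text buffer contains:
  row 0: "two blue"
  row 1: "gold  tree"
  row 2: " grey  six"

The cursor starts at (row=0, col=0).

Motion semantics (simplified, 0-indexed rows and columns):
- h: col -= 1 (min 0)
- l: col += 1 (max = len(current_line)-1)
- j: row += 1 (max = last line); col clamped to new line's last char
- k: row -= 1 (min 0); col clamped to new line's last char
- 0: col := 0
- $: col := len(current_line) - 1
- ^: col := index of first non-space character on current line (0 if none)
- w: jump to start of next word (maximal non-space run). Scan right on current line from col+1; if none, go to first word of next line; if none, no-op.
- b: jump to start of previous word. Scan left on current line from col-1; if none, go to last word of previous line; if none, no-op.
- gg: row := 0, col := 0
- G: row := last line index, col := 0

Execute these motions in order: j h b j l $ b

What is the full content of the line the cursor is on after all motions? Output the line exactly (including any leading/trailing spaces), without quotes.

After 1 (j): row=1 col=0 char='g'
After 2 (h): row=1 col=0 char='g'
After 3 (b): row=0 col=4 char='b'
After 4 (j): row=1 col=4 char='_'
After 5 (l): row=1 col=5 char='_'
After 6 ($): row=1 col=9 char='e'
After 7 (b): row=1 col=6 char='t'

Answer: gold  tree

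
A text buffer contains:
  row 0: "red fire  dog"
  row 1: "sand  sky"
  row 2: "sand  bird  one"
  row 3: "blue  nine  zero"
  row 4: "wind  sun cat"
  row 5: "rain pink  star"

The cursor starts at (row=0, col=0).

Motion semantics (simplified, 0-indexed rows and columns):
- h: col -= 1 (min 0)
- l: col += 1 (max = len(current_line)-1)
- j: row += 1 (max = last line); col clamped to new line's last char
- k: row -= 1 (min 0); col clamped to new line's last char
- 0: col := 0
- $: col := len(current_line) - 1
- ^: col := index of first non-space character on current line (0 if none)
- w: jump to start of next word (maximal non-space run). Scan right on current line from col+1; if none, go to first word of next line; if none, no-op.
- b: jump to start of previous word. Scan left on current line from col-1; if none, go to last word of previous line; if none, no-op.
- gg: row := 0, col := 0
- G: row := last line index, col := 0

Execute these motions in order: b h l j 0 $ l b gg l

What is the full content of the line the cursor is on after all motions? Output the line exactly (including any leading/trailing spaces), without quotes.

Answer: red fire  dog

Derivation:
After 1 (b): row=0 col=0 char='r'
After 2 (h): row=0 col=0 char='r'
After 3 (l): row=0 col=1 char='e'
After 4 (j): row=1 col=1 char='a'
After 5 (0): row=1 col=0 char='s'
After 6 ($): row=1 col=8 char='y'
After 7 (l): row=1 col=8 char='y'
After 8 (b): row=1 col=6 char='s'
After 9 (gg): row=0 col=0 char='r'
After 10 (l): row=0 col=1 char='e'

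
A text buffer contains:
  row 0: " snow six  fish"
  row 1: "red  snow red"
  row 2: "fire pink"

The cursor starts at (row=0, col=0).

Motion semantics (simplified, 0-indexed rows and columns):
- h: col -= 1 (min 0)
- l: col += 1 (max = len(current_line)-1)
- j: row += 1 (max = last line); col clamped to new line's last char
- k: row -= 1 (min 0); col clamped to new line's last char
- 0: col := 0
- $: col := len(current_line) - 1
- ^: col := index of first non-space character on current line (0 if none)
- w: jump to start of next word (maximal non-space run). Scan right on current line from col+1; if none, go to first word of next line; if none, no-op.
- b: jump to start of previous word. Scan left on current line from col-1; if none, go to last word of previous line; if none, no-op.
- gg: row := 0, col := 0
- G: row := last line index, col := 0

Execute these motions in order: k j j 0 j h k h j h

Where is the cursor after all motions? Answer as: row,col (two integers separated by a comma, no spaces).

Answer: 2,0

Derivation:
After 1 (k): row=0 col=0 char='_'
After 2 (j): row=1 col=0 char='r'
After 3 (j): row=2 col=0 char='f'
After 4 (0): row=2 col=0 char='f'
After 5 (j): row=2 col=0 char='f'
After 6 (h): row=2 col=0 char='f'
After 7 (k): row=1 col=0 char='r'
After 8 (h): row=1 col=0 char='r'
After 9 (j): row=2 col=0 char='f'
After 10 (h): row=2 col=0 char='f'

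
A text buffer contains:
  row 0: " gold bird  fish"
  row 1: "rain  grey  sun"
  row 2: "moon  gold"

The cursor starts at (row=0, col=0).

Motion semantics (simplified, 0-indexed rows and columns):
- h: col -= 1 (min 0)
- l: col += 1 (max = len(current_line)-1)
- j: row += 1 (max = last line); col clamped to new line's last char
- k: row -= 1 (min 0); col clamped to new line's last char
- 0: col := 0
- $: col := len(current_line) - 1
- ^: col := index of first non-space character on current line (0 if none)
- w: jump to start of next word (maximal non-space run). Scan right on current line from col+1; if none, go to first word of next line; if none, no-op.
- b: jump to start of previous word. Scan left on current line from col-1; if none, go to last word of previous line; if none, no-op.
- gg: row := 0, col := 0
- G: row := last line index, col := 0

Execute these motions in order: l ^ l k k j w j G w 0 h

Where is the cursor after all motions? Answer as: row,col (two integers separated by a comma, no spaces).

Answer: 2,0

Derivation:
After 1 (l): row=0 col=1 char='g'
After 2 (^): row=0 col=1 char='g'
After 3 (l): row=0 col=2 char='o'
After 4 (k): row=0 col=2 char='o'
After 5 (k): row=0 col=2 char='o'
After 6 (j): row=1 col=2 char='i'
After 7 (w): row=1 col=6 char='g'
After 8 (j): row=2 col=6 char='g'
After 9 (G): row=2 col=0 char='m'
After 10 (w): row=2 col=6 char='g'
After 11 (0): row=2 col=0 char='m'
After 12 (h): row=2 col=0 char='m'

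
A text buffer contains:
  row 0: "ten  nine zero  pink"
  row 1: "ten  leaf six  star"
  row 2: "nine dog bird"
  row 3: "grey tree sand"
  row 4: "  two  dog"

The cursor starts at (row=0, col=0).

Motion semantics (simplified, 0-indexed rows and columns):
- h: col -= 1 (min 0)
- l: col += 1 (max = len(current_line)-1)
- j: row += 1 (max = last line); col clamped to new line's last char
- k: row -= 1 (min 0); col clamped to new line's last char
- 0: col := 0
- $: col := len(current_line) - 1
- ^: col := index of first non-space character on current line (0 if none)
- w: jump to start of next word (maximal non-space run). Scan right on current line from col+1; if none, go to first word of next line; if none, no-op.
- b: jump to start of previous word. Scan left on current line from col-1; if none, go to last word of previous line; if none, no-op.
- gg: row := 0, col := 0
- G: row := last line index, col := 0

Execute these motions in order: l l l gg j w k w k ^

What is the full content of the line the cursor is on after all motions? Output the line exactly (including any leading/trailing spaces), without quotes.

After 1 (l): row=0 col=1 char='e'
After 2 (l): row=0 col=2 char='n'
After 3 (l): row=0 col=3 char='_'
After 4 (gg): row=0 col=0 char='t'
After 5 (j): row=1 col=0 char='t'
After 6 (w): row=1 col=5 char='l'
After 7 (k): row=0 col=5 char='n'
After 8 (w): row=0 col=10 char='z'
After 9 (k): row=0 col=10 char='z'
After 10 (^): row=0 col=0 char='t'

Answer: ten  nine zero  pink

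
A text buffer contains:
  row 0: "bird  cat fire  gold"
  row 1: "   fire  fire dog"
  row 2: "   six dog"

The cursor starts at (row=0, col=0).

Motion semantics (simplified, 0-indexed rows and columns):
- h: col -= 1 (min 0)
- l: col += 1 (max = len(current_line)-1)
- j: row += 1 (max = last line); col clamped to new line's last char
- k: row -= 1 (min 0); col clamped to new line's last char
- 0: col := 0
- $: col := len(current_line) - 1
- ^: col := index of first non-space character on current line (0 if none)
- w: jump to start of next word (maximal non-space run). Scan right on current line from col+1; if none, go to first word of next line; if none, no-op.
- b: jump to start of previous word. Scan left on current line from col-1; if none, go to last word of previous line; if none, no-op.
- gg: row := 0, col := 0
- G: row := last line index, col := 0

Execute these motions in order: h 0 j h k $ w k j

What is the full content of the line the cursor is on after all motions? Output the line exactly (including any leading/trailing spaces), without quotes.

Answer:    fire  fire dog

Derivation:
After 1 (h): row=0 col=0 char='b'
After 2 (0): row=0 col=0 char='b'
After 3 (j): row=1 col=0 char='_'
After 4 (h): row=1 col=0 char='_'
After 5 (k): row=0 col=0 char='b'
After 6 ($): row=0 col=19 char='d'
After 7 (w): row=1 col=3 char='f'
After 8 (k): row=0 col=3 char='d'
After 9 (j): row=1 col=3 char='f'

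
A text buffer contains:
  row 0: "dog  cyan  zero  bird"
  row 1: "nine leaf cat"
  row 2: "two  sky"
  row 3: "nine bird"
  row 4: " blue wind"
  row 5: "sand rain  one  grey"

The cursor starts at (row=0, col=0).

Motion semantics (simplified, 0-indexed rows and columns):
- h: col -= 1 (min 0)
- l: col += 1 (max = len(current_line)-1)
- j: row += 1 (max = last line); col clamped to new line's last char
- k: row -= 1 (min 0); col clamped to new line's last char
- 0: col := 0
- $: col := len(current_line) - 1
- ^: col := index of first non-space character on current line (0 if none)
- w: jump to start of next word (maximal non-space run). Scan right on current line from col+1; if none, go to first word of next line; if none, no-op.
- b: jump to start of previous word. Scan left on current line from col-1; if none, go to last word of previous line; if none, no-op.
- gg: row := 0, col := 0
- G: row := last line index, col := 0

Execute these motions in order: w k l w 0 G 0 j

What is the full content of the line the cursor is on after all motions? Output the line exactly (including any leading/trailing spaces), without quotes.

After 1 (w): row=0 col=5 char='c'
After 2 (k): row=0 col=5 char='c'
After 3 (l): row=0 col=6 char='y'
After 4 (w): row=0 col=11 char='z'
After 5 (0): row=0 col=0 char='d'
After 6 (G): row=5 col=0 char='s'
After 7 (0): row=5 col=0 char='s'
After 8 (j): row=5 col=0 char='s'

Answer: sand rain  one  grey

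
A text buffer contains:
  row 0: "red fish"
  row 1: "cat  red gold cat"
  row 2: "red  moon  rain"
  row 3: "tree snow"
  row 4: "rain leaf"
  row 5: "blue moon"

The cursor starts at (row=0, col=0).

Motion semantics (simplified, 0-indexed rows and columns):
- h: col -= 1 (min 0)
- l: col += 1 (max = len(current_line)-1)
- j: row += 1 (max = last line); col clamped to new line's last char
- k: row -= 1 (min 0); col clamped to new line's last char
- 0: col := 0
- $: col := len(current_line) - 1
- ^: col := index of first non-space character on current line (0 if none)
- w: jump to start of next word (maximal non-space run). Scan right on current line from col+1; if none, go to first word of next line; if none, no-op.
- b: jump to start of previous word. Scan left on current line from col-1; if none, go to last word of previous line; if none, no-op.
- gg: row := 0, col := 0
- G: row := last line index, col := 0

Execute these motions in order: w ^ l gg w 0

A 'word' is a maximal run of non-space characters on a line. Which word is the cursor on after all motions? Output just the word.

Answer: red

Derivation:
After 1 (w): row=0 col=4 char='f'
After 2 (^): row=0 col=0 char='r'
After 3 (l): row=0 col=1 char='e'
After 4 (gg): row=0 col=0 char='r'
After 5 (w): row=0 col=4 char='f'
After 6 (0): row=0 col=0 char='r'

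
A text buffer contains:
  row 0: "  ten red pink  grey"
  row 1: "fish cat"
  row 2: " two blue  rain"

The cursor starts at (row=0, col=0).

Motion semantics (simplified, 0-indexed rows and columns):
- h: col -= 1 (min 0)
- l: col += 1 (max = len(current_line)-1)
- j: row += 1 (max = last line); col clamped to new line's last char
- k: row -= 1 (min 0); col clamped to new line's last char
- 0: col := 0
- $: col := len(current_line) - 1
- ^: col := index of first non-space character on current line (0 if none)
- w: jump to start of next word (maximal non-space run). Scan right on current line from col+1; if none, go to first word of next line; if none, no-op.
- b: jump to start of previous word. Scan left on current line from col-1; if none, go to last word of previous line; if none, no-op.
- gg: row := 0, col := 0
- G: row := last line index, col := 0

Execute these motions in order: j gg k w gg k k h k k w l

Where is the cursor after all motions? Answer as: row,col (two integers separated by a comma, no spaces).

After 1 (j): row=1 col=0 char='f'
After 2 (gg): row=0 col=0 char='_'
After 3 (k): row=0 col=0 char='_'
After 4 (w): row=0 col=2 char='t'
After 5 (gg): row=0 col=0 char='_'
After 6 (k): row=0 col=0 char='_'
After 7 (k): row=0 col=0 char='_'
After 8 (h): row=0 col=0 char='_'
After 9 (k): row=0 col=0 char='_'
After 10 (k): row=0 col=0 char='_'
After 11 (w): row=0 col=2 char='t'
After 12 (l): row=0 col=3 char='e'

Answer: 0,3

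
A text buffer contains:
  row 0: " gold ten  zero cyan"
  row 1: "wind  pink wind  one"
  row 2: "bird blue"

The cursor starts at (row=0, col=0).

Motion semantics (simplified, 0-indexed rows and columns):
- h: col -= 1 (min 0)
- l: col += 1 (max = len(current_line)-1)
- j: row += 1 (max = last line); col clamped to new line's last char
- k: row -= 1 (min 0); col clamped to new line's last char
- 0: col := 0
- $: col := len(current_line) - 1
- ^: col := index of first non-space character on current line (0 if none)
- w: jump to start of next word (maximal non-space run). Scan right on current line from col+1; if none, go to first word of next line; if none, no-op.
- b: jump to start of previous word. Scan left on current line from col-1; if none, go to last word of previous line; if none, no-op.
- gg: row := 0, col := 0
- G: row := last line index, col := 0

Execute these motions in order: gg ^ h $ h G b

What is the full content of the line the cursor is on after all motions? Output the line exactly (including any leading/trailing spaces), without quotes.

After 1 (gg): row=0 col=0 char='_'
After 2 (^): row=0 col=1 char='g'
After 3 (h): row=0 col=0 char='_'
After 4 ($): row=0 col=19 char='n'
After 5 (h): row=0 col=18 char='a'
After 6 (G): row=2 col=0 char='b'
After 7 (b): row=1 col=17 char='o'

Answer: wind  pink wind  one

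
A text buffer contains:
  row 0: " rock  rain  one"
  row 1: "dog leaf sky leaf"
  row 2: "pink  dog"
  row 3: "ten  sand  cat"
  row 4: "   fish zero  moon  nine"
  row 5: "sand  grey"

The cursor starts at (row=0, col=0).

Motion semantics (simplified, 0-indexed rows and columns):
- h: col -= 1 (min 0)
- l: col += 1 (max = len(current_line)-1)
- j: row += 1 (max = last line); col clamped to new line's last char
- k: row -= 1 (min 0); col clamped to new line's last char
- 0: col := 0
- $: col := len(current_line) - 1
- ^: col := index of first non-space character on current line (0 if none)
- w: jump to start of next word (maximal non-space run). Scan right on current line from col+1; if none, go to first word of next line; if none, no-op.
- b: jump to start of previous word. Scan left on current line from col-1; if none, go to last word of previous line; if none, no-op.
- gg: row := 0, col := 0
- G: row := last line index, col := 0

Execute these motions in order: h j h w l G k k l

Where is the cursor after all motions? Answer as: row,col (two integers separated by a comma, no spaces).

After 1 (h): row=0 col=0 char='_'
After 2 (j): row=1 col=0 char='d'
After 3 (h): row=1 col=0 char='d'
After 4 (w): row=1 col=4 char='l'
After 5 (l): row=1 col=5 char='e'
After 6 (G): row=5 col=0 char='s'
After 7 (k): row=4 col=0 char='_'
After 8 (k): row=3 col=0 char='t'
After 9 (l): row=3 col=1 char='e'

Answer: 3,1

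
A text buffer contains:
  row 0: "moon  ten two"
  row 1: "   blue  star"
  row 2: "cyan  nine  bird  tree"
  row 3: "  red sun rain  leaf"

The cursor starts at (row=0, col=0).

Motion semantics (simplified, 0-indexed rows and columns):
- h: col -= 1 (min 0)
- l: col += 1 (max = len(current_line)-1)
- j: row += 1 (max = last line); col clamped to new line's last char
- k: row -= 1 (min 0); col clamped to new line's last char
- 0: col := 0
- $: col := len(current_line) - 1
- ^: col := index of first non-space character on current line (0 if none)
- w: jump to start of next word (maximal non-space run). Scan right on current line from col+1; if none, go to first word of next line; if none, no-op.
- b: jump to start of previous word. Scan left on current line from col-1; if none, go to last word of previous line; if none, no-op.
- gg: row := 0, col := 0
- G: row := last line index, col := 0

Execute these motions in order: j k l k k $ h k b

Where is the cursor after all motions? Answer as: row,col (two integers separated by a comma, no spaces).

After 1 (j): row=1 col=0 char='_'
After 2 (k): row=0 col=0 char='m'
After 3 (l): row=0 col=1 char='o'
After 4 (k): row=0 col=1 char='o'
After 5 (k): row=0 col=1 char='o'
After 6 ($): row=0 col=12 char='o'
After 7 (h): row=0 col=11 char='w'
After 8 (k): row=0 col=11 char='w'
After 9 (b): row=0 col=10 char='t'

Answer: 0,10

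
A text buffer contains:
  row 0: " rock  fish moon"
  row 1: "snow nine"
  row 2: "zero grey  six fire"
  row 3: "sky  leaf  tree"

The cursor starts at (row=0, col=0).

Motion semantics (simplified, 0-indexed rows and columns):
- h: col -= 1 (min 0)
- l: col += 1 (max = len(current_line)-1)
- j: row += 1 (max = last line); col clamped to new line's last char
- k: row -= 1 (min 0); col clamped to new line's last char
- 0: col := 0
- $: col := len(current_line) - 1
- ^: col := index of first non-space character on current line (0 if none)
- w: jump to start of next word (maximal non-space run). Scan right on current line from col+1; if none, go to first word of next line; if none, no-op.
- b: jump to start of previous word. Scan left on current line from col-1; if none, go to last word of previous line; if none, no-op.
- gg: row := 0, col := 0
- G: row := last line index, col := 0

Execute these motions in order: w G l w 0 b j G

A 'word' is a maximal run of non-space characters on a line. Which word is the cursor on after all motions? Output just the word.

After 1 (w): row=0 col=1 char='r'
After 2 (G): row=3 col=0 char='s'
After 3 (l): row=3 col=1 char='k'
After 4 (w): row=3 col=5 char='l'
After 5 (0): row=3 col=0 char='s'
After 6 (b): row=2 col=15 char='f'
After 7 (j): row=3 col=14 char='e'
After 8 (G): row=3 col=0 char='s'

Answer: sky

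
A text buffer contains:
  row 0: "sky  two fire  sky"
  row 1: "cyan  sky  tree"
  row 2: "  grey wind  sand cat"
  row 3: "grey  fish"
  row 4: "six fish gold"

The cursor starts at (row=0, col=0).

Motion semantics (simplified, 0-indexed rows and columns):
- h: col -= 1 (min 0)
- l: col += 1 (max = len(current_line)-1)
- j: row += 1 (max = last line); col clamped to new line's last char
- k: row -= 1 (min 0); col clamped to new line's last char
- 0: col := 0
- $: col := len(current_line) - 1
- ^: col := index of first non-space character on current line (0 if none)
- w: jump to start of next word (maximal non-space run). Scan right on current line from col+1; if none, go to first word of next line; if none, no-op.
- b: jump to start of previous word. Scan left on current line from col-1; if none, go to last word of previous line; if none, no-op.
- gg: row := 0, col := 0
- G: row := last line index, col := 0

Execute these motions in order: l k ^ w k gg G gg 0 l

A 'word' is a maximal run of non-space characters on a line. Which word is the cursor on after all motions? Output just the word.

Answer: sky

Derivation:
After 1 (l): row=0 col=1 char='k'
After 2 (k): row=0 col=1 char='k'
After 3 (^): row=0 col=0 char='s'
After 4 (w): row=0 col=5 char='t'
After 5 (k): row=0 col=5 char='t'
After 6 (gg): row=0 col=0 char='s'
After 7 (G): row=4 col=0 char='s'
After 8 (gg): row=0 col=0 char='s'
After 9 (0): row=0 col=0 char='s'
After 10 (l): row=0 col=1 char='k'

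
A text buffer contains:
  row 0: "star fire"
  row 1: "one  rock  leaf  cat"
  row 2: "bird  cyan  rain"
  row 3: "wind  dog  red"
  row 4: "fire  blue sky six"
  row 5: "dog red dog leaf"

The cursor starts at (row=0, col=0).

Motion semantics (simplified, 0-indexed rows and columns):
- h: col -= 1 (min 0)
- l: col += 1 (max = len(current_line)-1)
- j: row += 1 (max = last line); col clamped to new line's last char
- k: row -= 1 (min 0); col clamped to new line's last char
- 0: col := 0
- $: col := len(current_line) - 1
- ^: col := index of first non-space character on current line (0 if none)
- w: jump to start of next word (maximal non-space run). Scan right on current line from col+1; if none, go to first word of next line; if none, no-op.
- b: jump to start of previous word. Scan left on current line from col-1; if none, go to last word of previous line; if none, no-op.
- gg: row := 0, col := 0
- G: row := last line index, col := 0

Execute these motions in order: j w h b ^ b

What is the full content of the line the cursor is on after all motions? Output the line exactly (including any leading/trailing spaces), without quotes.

After 1 (j): row=1 col=0 char='o'
After 2 (w): row=1 col=5 char='r'
After 3 (h): row=1 col=4 char='_'
After 4 (b): row=1 col=0 char='o'
After 5 (^): row=1 col=0 char='o'
After 6 (b): row=0 col=5 char='f'

Answer: star fire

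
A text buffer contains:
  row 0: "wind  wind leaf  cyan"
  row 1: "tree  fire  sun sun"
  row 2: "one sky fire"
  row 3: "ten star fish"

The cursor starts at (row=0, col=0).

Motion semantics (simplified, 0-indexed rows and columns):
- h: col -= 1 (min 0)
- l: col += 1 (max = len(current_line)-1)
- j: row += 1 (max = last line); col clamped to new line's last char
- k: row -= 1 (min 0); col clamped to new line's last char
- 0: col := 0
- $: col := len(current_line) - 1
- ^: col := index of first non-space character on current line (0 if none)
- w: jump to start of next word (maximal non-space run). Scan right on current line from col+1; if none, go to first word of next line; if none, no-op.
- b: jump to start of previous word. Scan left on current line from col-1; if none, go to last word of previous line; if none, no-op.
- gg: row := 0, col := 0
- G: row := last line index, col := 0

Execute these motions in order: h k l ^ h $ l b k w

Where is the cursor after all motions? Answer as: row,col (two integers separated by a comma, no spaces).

After 1 (h): row=0 col=0 char='w'
After 2 (k): row=0 col=0 char='w'
After 3 (l): row=0 col=1 char='i'
After 4 (^): row=0 col=0 char='w'
After 5 (h): row=0 col=0 char='w'
After 6 ($): row=0 col=20 char='n'
After 7 (l): row=0 col=20 char='n'
After 8 (b): row=0 col=17 char='c'
After 9 (k): row=0 col=17 char='c'
After 10 (w): row=1 col=0 char='t'

Answer: 1,0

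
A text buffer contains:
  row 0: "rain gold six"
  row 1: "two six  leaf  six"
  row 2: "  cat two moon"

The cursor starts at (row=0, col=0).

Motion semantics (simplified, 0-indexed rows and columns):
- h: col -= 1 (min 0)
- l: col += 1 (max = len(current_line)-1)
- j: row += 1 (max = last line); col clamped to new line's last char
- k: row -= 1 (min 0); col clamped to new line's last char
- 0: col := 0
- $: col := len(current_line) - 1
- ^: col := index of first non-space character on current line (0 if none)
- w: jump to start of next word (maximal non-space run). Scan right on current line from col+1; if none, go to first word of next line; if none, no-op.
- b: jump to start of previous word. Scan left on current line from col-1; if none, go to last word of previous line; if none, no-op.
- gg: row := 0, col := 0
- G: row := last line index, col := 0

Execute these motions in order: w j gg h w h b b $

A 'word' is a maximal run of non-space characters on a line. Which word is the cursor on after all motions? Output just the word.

Answer: six

Derivation:
After 1 (w): row=0 col=5 char='g'
After 2 (j): row=1 col=5 char='i'
After 3 (gg): row=0 col=0 char='r'
After 4 (h): row=0 col=0 char='r'
After 5 (w): row=0 col=5 char='g'
After 6 (h): row=0 col=4 char='_'
After 7 (b): row=0 col=0 char='r'
After 8 (b): row=0 col=0 char='r'
After 9 ($): row=0 col=12 char='x'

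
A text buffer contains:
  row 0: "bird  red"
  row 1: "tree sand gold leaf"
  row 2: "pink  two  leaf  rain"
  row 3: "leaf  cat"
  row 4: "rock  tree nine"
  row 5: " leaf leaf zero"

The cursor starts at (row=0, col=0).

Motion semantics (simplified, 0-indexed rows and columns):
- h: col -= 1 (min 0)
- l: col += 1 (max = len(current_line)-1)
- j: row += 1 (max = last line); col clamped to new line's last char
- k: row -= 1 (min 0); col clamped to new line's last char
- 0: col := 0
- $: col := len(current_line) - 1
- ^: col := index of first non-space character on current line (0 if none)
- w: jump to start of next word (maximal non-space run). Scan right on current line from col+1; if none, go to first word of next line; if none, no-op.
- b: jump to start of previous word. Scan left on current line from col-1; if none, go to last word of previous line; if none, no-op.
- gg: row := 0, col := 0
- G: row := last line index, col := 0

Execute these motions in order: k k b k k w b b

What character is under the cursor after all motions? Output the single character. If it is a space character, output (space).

After 1 (k): row=0 col=0 char='b'
After 2 (k): row=0 col=0 char='b'
After 3 (b): row=0 col=0 char='b'
After 4 (k): row=0 col=0 char='b'
After 5 (k): row=0 col=0 char='b'
After 6 (w): row=0 col=6 char='r'
After 7 (b): row=0 col=0 char='b'
After 8 (b): row=0 col=0 char='b'

Answer: b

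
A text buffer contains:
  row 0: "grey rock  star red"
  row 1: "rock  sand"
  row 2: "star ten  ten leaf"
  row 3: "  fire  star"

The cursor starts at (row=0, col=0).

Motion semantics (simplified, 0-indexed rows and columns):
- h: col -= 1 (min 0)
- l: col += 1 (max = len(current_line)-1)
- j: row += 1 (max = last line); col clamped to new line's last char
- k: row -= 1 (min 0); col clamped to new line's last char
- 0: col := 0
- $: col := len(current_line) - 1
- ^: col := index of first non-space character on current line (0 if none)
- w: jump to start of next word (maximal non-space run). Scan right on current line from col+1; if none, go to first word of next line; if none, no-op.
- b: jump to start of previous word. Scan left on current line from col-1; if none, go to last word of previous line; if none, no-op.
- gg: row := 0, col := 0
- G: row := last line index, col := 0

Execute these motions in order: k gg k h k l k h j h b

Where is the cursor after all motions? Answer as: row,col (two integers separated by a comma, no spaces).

Answer: 0,16

Derivation:
After 1 (k): row=0 col=0 char='g'
After 2 (gg): row=0 col=0 char='g'
After 3 (k): row=0 col=0 char='g'
After 4 (h): row=0 col=0 char='g'
After 5 (k): row=0 col=0 char='g'
After 6 (l): row=0 col=1 char='r'
After 7 (k): row=0 col=1 char='r'
After 8 (h): row=0 col=0 char='g'
After 9 (j): row=1 col=0 char='r'
After 10 (h): row=1 col=0 char='r'
After 11 (b): row=0 col=16 char='r'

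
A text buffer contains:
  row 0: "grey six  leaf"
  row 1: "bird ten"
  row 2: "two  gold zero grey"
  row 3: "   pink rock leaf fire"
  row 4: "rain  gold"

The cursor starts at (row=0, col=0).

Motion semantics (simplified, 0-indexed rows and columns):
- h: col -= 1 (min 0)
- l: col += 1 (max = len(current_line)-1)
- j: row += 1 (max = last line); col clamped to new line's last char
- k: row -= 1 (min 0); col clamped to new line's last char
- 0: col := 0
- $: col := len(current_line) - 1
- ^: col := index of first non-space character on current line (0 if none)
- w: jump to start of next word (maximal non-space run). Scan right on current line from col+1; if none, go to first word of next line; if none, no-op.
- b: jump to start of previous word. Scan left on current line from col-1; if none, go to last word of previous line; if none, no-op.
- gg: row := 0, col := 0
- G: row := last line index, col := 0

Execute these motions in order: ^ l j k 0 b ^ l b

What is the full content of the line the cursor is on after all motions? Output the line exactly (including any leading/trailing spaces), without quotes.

Answer: grey six  leaf

Derivation:
After 1 (^): row=0 col=0 char='g'
After 2 (l): row=0 col=1 char='r'
After 3 (j): row=1 col=1 char='i'
After 4 (k): row=0 col=1 char='r'
After 5 (0): row=0 col=0 char='g'
After 6 (b): row=0 col=0 char='g'
After 7 (^): row=0 col=0 char='g'
After 8 (l): row=0 col=1 char='r'
After 9 (b): row=0 col=0 char='g'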